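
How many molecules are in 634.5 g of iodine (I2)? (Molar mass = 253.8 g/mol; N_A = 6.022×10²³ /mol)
Moles = 634.5 g ÷ 253.8 g/mol = 2.5 mol
Molecules = 2.5 mol × 6.022×10²³ /mol = 1.506e+24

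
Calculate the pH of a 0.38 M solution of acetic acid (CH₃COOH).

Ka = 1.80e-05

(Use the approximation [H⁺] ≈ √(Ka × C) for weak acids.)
pH = 2.58

[H⁺] = √(Ka × C) = √(1.80e-05 × 0.38) = 2.6153e-03. pH = -log(2.6153e-03)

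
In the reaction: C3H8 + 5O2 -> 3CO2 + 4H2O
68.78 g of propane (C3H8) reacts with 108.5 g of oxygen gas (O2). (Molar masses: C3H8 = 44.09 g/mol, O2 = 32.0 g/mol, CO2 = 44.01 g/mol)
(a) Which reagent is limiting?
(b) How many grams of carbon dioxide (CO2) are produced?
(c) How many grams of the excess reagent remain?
(a) O2, (b) 89.53 g, (c) 38.88 g

Moles of C3H8 = 68.78 g ÷ 44.09 g/mol = 1.55999 mol
Moles of O2 = 108.5 g ÷ 32.0 g/mol = 3.39062 mol
Moles ÷ coefficient: C3H8: 1.55999/1 = 1.56, O2: 3.39062/5 = 0.6781
(a) O2 has the smaller value, so O2 is the limiting reagent.
(b) Moles of CO2 = 3.39062 mol O2 × (3/5) = 2.03437 mol; mass = 2.03437 mol × 44.01 g/mol = 89.53 g
(c) C3H8 consumed = 3.39062 × (1/5) = 0.678125 mol; remaining = 1.55999 − 0.678125 = 0.881866 mol; mass = 0.881866 mol × 44.09 g/mol = 38.88 g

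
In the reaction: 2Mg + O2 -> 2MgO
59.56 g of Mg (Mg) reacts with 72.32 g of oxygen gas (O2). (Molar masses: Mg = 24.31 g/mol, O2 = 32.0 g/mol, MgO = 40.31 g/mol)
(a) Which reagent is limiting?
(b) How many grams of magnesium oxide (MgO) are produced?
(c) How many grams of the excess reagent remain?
(a) Mg, (b) 98.76 g, (c) 33.12 g

Moles of Mg = 59.56 g ÷ 24.31 g/mol = 2.45002 mol
Moles of O2 = 72.32 g ÷ 32.0 g/mol = 2.26 mol
Moles ÷ coefficient: Mg: 2.45002/2 = 1.225, O2: 2.26/1 = 2.26
(a) Mg has the smaller value, so Mg is the limiting reagent.
(b) Moles of MgO = 2.45002 mol Mg × (2/2) = 2.45002 mol; mass = 2.45002 mol × 40.31 g/mol = 98.76 g
(c) O2 consumed = 2.45002 × (1/2) = 1.22501 mol; remaining = 2.26 − 1.22501 = 1.03499 mol; mass = 1.03499 mol × 32.0 g/mol = 33.12 g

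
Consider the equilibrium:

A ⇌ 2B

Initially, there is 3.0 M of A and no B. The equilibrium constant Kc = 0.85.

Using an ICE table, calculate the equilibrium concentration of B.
[B] = 1.398 M

ICE: [A] = 3.0 − x, [B] = 2x.
Kc = (2x)²/(3.0 − x) = 0.85 ⇒ 4x² + 0.85x − 2.55 = 0.
x = (−0.85 + √(0.85² + 4·4·2.55))/(2·4) = (−0.85 + √41.522)/8 = 0.69922.
[B] = 2x = 1.398 M.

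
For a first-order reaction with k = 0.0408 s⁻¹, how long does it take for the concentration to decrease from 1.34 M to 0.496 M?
24.36 s

From ln[A] = ln[A]₀ - k·t: t = ln([A]₀/[A])/k = ln(1.34/0.496)/0.0408 = ln(2.7016)/0.0408 = 0.9938/0.0408 = 24.36 s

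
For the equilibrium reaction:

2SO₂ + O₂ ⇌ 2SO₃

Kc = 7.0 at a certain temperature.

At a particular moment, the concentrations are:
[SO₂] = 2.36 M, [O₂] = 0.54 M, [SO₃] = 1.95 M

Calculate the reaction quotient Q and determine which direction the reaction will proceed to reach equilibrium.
Q = 1.264, Q < K, reaction proceeds forward (toward products)

Q = ([SO₃]^2) / ([SO₂]^2 × [O₂])
  = ((1.95)^2) / ((2.36)^2·(0.54)) = 3.8025/3.0076 = 1.264
Since Q = 1.264 < Kc = 7.0, the reaction proceeds forward (toward products) to reach equilibrium.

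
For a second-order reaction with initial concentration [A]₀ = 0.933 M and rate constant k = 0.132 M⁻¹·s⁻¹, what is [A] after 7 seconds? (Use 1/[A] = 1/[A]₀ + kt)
0.5010 M

1/[A] = 1/[A]₀ + k·t = 1/0.933 + (0.132)·(7) = 1.0718 + 0.9240 = 1.9958
[A] = 1/1.9958 = 0.5010 M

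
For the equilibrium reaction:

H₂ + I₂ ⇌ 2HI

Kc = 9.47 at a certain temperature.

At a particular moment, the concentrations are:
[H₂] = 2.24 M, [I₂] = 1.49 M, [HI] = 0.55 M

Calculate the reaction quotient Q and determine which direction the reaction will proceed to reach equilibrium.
Q = 0.091, Q < K, reaction proceeds forward (toward products)

Q = ([HI]^2) / ([H₂] × [I₂])
  = ((0.55)^2) / ((2.24)·(1.49)) = 0.3025/3.3376 = 0.09063
Since Q = 0.09063 < Kc = 9.47, the reaction proceeds forward (toward products) to reach equilibrium.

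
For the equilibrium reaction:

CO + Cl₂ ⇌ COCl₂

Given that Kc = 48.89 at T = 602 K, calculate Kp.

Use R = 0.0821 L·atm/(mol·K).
K_p = 0.9892

Δn = (moles gaseous products) − (moles gaseous reactants) = -1
T = 602 K; RT = 0.0821 × 602 = 49.4242
Kp = Kc·(RT)^Δn = 48.89 × (49.4242)^-1 = 48.89 × 0.020233 = 0.9892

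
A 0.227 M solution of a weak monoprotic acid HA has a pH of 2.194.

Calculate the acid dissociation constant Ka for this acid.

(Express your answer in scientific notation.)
K_a = 1.86e-04

[H⁺] = 10^(−pH) = 10^(−2.194) = 6.397e-03 M. For HA ⇌ H⁺ + A⁻, Ka = x²/(C − x) = (6.397e-03)²/(0.227 − 6.397e-03) = 1.86e-04.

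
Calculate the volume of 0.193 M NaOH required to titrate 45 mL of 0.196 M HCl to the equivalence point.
V_{base} = 45.7 mL

At equivalence: moles acid = moles base.
moles HCl = 0.196 M × 0.045 L = 0.00882 mol
V_NaOH = 0.00882 mol ÷ 0.193 M = 0.0457 L = 45.7 mL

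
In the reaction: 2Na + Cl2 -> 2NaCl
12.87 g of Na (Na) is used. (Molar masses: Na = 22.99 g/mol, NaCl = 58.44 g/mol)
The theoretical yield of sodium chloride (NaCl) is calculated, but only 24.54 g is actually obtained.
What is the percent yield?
Moles of Na = 12.87 g ÷ 22.99 g/mol = 0.559809 mol
Mole ratio: 2 mol NaCl / 2 mol Na
Moles of NaCl = 0.559809 × (2/2) = 0.559809 mol
Theoretical yield = 0.559809 mol × 58.44 g/mol = 32.715 g
Actual yield = 24.54 g
Percent yield = (24.54 / 32.715) × 100% = 75.0%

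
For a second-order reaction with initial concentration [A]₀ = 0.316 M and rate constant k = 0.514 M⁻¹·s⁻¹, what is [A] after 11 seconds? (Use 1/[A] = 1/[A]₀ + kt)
0.1134 M

1/[A] = 1/[A]₀ + k·t = 1/0.316 + (0.514)·(11) = 3.1646 + 5.6540 = 8.8186
[A] = 1/8.8186 = 0.1134 M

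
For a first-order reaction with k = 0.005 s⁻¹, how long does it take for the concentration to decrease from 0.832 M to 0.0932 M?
437.82 s

From ln[A] = ln[A]₀ - k·t: t = ln([A]₀/[A])/k = ln(0.832/0.0932)/0.005 = ln(8.9270)/0.005 = 2.1891/0.005 = 437.82 s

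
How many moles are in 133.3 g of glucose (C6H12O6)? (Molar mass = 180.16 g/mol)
Moles = 133.3 g ÷ 180.16 g/mol = 0.7399 mol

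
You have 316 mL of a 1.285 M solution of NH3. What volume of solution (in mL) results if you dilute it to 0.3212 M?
Using M₁V₁ = M₂V₂:
1.285 × 316 = 0.3212 × V₂
V₂ = (1.285 × 316) / 0.3212 = 1264 mL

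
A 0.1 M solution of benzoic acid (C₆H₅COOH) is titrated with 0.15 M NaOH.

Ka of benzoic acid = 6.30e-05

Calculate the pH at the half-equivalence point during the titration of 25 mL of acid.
pH = pKa = 4.20

At the half-equivalence point, [HA] = [A⁻], so by Henderson–Hasselbalch pH = pKa + log(1) = pKa.
pKa = −log(6.30e-05) = 4.20.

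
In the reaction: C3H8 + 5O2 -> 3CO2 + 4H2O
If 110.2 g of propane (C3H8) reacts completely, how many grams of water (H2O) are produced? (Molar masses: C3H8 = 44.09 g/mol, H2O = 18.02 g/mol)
Moles of C3H8 = 110.2 g ÷ 44.09 g/mol = 2.49943 mol
Mole ratio: 4 mol H2O / 1 mol C3H8
Moles of H2O = 2.49943 × (4/1) = 9.99773 mol
Mass of H2O = 9.99773 mol × 18.02 g/mol = 180.2 g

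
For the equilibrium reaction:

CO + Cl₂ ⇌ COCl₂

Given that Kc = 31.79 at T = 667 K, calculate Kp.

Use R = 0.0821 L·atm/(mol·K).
K_p = 0.5805

Δn = (moles gaseous products) − (moles gaseous reactants) = -1
T = 667 K; RT = 0.0821 × 667 = 54.7607
Kp = Kc·(RT)^Δn = 31.79 × (54.7607)^-1 = 31.79 × 0.0182613 = 0.5805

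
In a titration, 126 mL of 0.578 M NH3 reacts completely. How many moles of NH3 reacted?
Moles = Molarity × Volume (L)
Moles = 0.578 M × 0.126 L = 0.07283 mol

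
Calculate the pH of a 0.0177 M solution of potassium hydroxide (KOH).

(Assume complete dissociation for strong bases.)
pH = 12.25

[OH⁻] = 0.0177 M for strong base. pOH = -log[OH⁻] = 1.75, pH = 14 - pOH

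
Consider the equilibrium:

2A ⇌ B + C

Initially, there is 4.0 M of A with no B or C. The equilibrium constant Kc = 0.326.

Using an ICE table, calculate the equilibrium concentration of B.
[B] = 1.066 M

ICE: [A] = 4.0 − 2x, [B] = [C] = x.
Kc = x²/(4.0 − 2x)² = 0.326 ⇒ √Kc = x/(4.0 − 2x).
x = √0.326·4.0/(1 + 2√0.326) = 0.57096·4.0/2.1419 = 1.0663.
[B] = x = 1.066 M.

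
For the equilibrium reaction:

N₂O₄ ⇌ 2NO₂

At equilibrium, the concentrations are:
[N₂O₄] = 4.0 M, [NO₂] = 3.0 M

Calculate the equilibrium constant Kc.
K_c = 2.2500

Kc = ([NO₂]^2) / ([N₂O₄])
   = ((3.0)^2) / ((4.0))
   = 9 / 4 = 2.2500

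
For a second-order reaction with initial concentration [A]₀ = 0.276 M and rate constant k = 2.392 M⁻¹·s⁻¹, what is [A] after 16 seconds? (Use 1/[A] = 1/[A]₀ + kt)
0.0239 M

1/[A] = 1/[A]₀ + k·t = 1/0.276 + (2.392)·(16) = 3.6232 + 38.2720 = 41.8952
[A] = 1/41.8952 = 0.0239 M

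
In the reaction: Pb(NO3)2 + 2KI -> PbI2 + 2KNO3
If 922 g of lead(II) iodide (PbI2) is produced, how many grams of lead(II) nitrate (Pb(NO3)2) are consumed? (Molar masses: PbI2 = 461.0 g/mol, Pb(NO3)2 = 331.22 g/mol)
Moles of PbI2 = 922 g ÷ 461.0 g/mol = 2 mol
Mole ratio: 1 mol Pb(NO3)2 / 1 mol PbI2
Moles of Pb(NO3)2 = 2 × (1/1) = 2 mol
Mass of Pb(NO3)2 = 2 mol × 331.22 g/mol = 662.4 g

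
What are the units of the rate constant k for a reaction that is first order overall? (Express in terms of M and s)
s⁻¹

For an n-th order reaction, rate = k·[A]^n has units M/s, so k has units (M/s)/M^n = M^(1-n)·s⁻¹. With n = 1: units = M^(0)·s⁻¹ = s⁻¹.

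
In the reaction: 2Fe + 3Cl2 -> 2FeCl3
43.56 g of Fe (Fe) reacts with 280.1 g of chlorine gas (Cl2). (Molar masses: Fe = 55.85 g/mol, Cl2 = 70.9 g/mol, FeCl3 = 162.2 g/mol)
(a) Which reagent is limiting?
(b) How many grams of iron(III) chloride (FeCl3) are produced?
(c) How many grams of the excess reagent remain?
(a) Fe, (b) 126.5 g, (c) 197.2 g

Moles of Fe = 43.56 g ÷ 55.85 g/mol = 0.779946 mol
Moles of Cl2 = 280.1 g ÷ 70.9 g/mol = 3.95063 mol
Moles ÷ coefficient: Fe: 0.779946/2 = 0.39, Cl2: 3.95063/3 = 1.317
(a) Fe has the smaller value, so Fe is the limiting reagent.
(b) Moles of FeCl3 = 0.779946 mol Fe × (2/2) = 0.779946 mol; mass = 0.779946 mol × 162.2 g/mol = 126.5 g
(c) Cl2 consumed = 0.779946 × (3/2) = 1.16992 mol; remaining = 3.95063 − 1.16992 = 2.78072 mol; mass = 2.78072 mol × 70.9 g/mol = 197.2 g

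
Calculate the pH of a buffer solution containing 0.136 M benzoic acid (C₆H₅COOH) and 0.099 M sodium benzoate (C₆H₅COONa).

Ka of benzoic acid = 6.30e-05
pH = 4.06

pKa = -log(6.30e-05) = 4.20. pH = pKa + log([A⁻]/[HA]) = 4.20 + log(0.099/0.136)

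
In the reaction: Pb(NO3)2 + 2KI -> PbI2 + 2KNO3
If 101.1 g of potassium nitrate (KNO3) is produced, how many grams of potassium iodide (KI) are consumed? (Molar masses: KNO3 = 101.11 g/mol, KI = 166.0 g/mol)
Moles of KNO3 = 101.1 g ÷ 101.11 g/mol = 0.999901 mol
Mole ratio: 2 mol KI / 2 mol KNO3
Moles of KI = 0.999901 × (2/2) = 0.999901 mol
Mass of KI = 0.999901 mol × 166.0 g/mol = 166 g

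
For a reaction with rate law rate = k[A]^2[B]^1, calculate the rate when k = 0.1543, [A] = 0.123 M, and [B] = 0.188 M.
0.0004389 M/s

rate = k·[A]^2·[B]^1 = 0.1543·(0.123)^2·(0.188)^1 = 0.1543·0.015129·0.188 = 0.0004389 M/s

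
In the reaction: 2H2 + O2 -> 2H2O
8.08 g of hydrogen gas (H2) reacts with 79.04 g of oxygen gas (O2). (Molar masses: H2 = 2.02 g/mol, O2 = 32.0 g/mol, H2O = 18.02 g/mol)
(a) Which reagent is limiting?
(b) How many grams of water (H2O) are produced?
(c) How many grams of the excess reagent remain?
(a) H2, (b) 72.08 g, (c) 15.04 g

Moles of H2 = 8.08 g ÷ 2.02 g/mol = 4 mol
Moles of O2 = 79.04 g ÷ 32.0 g/mol = 2.47 mol
Moles ÷ coefficient: H2: 4/2 = 2, O2: 2.47/1 = 2.47
(a) H2 has the smaller value, so H2 is the limiting reagent.
(b) Moles of H2O = 4 mol H2 × (2/2) = 4 mol; mass = 4 mol × 18.02 g/mol = 72.08 g
(c) O2 consumed = 4 × (1/2) = 2 mol; remaining = 2.47 − 2 = 0.47 mol; mass = 0.47 mol × 32.0 g/mol = 15.04 g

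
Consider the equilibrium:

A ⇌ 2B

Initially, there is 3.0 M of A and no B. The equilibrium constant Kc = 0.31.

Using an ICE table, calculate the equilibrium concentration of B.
[B] = 0.890 M

ICE: [A] = 3.0 − x, [B] = 2x.
Kc = (2x)²/(3.0 − x) = 0.31 ⇒ 4x² + 0.31x − 0.93 = 0.
x = (−0.31 + √(0.31² + 4·4·0.93))/(2·4) = (−0.31 + √14.976)/8 = 0.44499.
[B] = 2x = 0.890 M.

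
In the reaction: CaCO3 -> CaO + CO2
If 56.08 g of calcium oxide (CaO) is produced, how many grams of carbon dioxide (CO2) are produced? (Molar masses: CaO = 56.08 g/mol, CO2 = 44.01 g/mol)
Moles of CaO = 56.08 g ÷ 56.08 g/mol = 1 mol
Mole ratio: 1 mol CO2 / 1 mol CaO
Moles of CO2 = 1 × (1/1) = 1 mol
Mass of CO2 = 1 mol × 44.01 g/mol = 44.01 g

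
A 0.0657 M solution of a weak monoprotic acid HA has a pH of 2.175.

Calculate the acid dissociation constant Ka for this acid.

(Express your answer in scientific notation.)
K_a = 7.57e-04

[H⁺] = 10^(−pH) = 10^(−2.175) = 6.683e-03 M. For HA ⇌ H⁺ + A⁻, Ka = x²/(C − x) = (6.683e-03)²/(0.0657 − 6.683e-03) = 7.57e-04.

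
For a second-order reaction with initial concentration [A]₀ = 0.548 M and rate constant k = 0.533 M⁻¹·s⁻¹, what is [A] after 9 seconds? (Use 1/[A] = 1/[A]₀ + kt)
0.1510 M

1/[A] = 1/[A]₀ + k·t = 1/0.548 + (0.533)·(9) = 1.8248 + 4.7970 = 6.6218
[A] = 1/6.6218 = 0.1510 M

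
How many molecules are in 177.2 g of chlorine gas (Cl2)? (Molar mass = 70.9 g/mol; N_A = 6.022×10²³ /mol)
Moles = 177.2 g ÷ 70.9 g/mol = 2.49929 mol
Molecules = 2.49929 mol × 6.022×10²³ /mol = 1.505e+24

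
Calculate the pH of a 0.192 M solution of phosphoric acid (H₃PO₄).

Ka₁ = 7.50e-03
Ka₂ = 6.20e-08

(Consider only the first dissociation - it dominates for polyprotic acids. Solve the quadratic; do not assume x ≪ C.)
pH = 1.46

x² + Ka₁·x − Ka₁·C = 0 with Ka₁ = 7.50e-03, C = 0.192.
x = (−Ka₁ + √(Ka₁² + 4·Ka₁·C))/2 = 3.4382e-02 M, so pH = 1.46.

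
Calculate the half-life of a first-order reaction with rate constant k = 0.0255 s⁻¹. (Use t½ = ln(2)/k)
27.18 s

t½ = ln(2)/k = 0.6931/0.0255 = 27.18 s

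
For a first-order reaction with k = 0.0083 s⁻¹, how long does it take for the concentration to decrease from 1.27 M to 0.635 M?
83.51 s

From ln[A] = ln[A]₀ - k·t: t = ln([A]₀/[A])/k = ln(1.27/0.635)/0.0083 = ln(2.0000)/0.0083 = 0.6931/0.0083 = 83.51 s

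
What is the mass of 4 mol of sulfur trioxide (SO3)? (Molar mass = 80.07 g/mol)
Mass = 4 mol × 80.07 g/mol = 320.3 g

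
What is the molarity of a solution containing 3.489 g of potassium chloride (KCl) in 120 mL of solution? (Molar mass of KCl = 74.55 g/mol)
Moles of KCl = 3.489 g ÷ 74.55 g/mol = 0.0468008 mol
Volume = 120 mL = 0.12 L
Molarity = 0.0468008 mol ÷ 0.12 L = 0.39 M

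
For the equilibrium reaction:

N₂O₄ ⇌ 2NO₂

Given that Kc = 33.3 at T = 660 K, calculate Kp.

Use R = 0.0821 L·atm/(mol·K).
K_p = 1.80e+03

Δn = (moles gaseous products) − (moles gaseous reactants) = 1
T = 660 K; RT = 0.0821 × 660 = 54.186
Kp = Kc·(RT)^Δn = 33.3 × (54.186)^1 = 33.3 × 54.186 = 1.80e+03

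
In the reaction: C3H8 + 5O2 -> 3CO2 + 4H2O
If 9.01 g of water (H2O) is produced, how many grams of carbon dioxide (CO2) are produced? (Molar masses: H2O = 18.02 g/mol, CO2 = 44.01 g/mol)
Moles of H2O = 9.01 g ÷ 18.02 g/mol = 0.5 mol
Mole ratio: 3 mol CO2 / 4 mol H2O
Moles of CO2 = 0.5 × (3/4) = 0.375 mol
Mass of CO2 = 0.375 mol × 44.01 g/mol = 16.5 g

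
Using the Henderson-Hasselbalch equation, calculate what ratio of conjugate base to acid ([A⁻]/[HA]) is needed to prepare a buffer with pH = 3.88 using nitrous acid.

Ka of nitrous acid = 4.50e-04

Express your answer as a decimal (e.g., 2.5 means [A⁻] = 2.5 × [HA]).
[A⁻]/[HA] = 3.414

pKa = −log(4.50e-04) = 3.3468. pH = pKa + log([A⁻]/[HA]). 3.88 = 3.3468 + log(ratio). log(ratio) = 3.88 − 3.3468 = 0.5332. ratio = 10^(0.5332) = 3.414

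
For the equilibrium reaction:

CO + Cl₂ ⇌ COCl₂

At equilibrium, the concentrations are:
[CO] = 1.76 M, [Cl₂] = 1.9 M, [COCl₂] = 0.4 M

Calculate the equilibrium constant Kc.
K_c = 0.1196

Kc = ([COCl₂]) / ([CO] × [Cl₂])
   = ((0.4)) / ((1.76)·(1.9))
   = 0.4 / 3.344 = 0.1196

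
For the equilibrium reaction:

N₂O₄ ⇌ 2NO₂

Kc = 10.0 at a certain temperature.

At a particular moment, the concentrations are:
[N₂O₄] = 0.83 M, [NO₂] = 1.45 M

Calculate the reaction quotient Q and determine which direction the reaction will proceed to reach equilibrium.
Q = 2.533, Q < K, reaction proceeds forward (toward products)

Q = ([NO₂]^2) / ([N₂O₄])
  = ((1.45)^2) / ((0.83)) = 2.1025/0.83 = 2.533
Since Q = 2.533 < Kc = 10.0, the reaction proceeds forward (toward products) to reach equilibrium.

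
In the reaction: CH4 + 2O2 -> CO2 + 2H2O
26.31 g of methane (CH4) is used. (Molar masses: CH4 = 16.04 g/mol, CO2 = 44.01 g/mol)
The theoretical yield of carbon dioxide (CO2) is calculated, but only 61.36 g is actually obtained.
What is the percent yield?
Moles of CH4 = 26.31 g ÷ 16.04 g/mol = 1.64027 mol
Mole ratio: 1 mol CO2 / 1 mol CH4
Moles of CO2 = 1.64027 × (1/1) = 1.64027 mol
Theoretical yield = 1.64027 mol × 44.01 g/mol = 72.188 g
Actual yield = 61.36 g
Percent yield = (61.36 / 72.188) × 100% = 85.0%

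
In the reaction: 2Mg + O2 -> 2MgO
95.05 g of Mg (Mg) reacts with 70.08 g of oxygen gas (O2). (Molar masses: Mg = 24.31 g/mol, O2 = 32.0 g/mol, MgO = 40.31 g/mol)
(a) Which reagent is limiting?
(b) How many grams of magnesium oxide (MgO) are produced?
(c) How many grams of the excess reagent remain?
(a) Mg, (b) 157.6 g, (c) 7.521 g

Moles of Mg = 95.05 g ÷ 24.31 g/mol = 3.90991 mol
Moles of O2 = 70.08 g ÷ 32.0 g/mol = 2.19 mol
Moles ÷ coefficient: Mg: 3.90991/2 = 1.955, O2: 2.19/1 = 2.19
(a) Mg has the smaller value, so Mg is the limiting reagent.
(b) Moles of MgO = 3.90991 mol Mg × (2/2) = 3.90991 mol; mass = 3.90991 mol × 40.31 g/mol = 157.6 g
(c) O2 consumed = 3.90991 × (1/2) = 1.95496 mol; remaining = 2.19 − 1.95496 = 0.235043 mol; mass = 0.235043 mol × 32.0 g/mol = 7.521 g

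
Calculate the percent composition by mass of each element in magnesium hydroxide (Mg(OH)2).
Mg: 41.68%, O: 54.86%, H: 3.46%

Molar mass of Mg(OH)2 = 58.33 g/mol
% Mg = (1 × 24.31) / 58.33 × 100% = 24.31 / 58.33 × 100% = 41.68%
% O = (2 × 16.0) / 58.33 × 100% = 32 / 58.33 × 100% = 54.86%
% H = (2 × 1.008) / 58.33 × 100% = 2.016 / 58.33 × 100% = 3.46%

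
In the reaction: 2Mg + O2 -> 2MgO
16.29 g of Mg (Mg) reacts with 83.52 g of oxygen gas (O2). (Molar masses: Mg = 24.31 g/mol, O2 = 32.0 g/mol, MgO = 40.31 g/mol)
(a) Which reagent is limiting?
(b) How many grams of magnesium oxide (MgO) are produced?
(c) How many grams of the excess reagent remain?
(a) Mg, (b) 27.01 g, (c) 72.8 g

Moles of Mg = 16.29 g ÷ 24.31 g/mol = 0.670095 mol
Moles of O2 = 83.52 g ÷ 32.0 g/mol = 2.61 mol
Moles ÷ coefficient: Mg: 0.670095/2 = 0.335, O2: 2.61/1 = 2.61
(a) Mg has the smaller value, so Mg is the limiting reagent.
(b) Moles of MgO = 0.670095 mol Mg × (2/2) = 0.670095 mol; mass = 0.670095 mol × 40.31 g/mol = 27.01 g
(c) O2 consumed = 0.670095 × (1/2) = 0.335047 mol; remaining = 2.61 − 0.335047 = 2.27495 mol; mass = 2.27495 mol × 32.0 g/mol = 72.8 g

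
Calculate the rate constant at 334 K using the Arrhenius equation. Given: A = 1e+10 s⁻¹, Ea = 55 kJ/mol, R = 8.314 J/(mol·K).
2.50e+01 s⁻¹

k = A·exp(-Ea/(R·T)) = 1e+10·exp(-55000/(8.314·334)) = 1e+10·exp(-19.8064) = 1e+10·2.5014e-09 = 2.50e+01 s⁻¹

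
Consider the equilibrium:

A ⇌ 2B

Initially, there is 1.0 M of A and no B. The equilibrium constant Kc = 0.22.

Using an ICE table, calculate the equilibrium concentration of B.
[B] = 0.417 M

ICE: [A] = 1.0 − x, [B] = 2x.
Kc = (2x)²/(1.0 − x) = 0.22 ⇒ 4x² + 0.22x − 0.22 = 0.
x = (−0.22 + √(0.22² + 4·4·0.22))/(2·4) = (−0.22 + √3.5684)/8 = 0.20863.
[B] = 2x = 0.417 M.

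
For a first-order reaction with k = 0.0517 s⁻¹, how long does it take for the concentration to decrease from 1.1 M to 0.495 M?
15.45 s

From ln[A] = ln[A]₀ - k·t: t = ln([A]₀/[A])/k = ln(1.1/0.495)/0.0517 = ln(2.2222)/0.0517 = 0.7985/0.0517 = 15.45 s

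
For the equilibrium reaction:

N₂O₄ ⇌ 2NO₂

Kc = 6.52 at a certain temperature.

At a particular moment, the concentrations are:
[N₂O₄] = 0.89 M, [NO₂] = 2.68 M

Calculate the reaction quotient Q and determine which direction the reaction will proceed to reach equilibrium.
Q = 8.070, Q > K, reaction proceeds reverse (toward reactants)

Q = ([NO₂]^2) / ([N₂O₄])
  = ((2.68)^2) / ((0.89)) = 7.1824/0.89 = 8.07
Since Q = 8.07 > Kc = 6.52, the reaction proceeds reverse (toward reactants) to reach equilibrium.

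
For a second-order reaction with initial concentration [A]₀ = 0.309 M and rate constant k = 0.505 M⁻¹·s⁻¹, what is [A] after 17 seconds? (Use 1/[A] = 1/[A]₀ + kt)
0.0846 M

1/[A] = 1/[A]₀ + k·t = 1/0.309 + (0.505)·(17) = 3.2362 + 8.5850 = 11.8212
[A] = 1/11.8212 = 0.0846 M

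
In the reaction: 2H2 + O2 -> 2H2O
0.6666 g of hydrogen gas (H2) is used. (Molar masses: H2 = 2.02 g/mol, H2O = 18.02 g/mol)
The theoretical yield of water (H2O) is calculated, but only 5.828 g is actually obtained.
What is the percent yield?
Moles of H2 = 0.6666 g ÷ 2.02 g/mol = 0.33 mol
Mole ratio: 2 mol H2O / 2 mol H2
Moles of H2O = 0.33 × (2/2) = 0.33 mol
Theoretical yield = 0.33 mol × 18.02 g/mol = 5.9466 g
Actual yield = 5.828 g
Percent yield = (5.828 / 5.9466) × 100% = 98.0%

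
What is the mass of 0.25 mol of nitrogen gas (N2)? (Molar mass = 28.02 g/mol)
Mass = 0.25 mol × 28.02 g/mol = 7.005 g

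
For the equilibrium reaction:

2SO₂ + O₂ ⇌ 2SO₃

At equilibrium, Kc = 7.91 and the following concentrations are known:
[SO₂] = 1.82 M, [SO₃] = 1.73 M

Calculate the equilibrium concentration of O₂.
[O₂] = 0.1142 M

Kc = ([SO₃]^2) / ([SO₂]^2 × [O₂]) = 7.91
[O₂]^1 = (product terms)/(Kc · other reactant terms) = 2.9929 / (7.91 · 3.3124) = 0.11423
[O₂] = 0.1142 M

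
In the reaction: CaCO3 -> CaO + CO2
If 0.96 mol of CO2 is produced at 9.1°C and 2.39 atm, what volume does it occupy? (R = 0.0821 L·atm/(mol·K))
T = 9.1°C + 273.15 = 282.25 K
V = nRT/P = (0.96 × 0.0821 × 282.25) / 2.39
V = 9.31 L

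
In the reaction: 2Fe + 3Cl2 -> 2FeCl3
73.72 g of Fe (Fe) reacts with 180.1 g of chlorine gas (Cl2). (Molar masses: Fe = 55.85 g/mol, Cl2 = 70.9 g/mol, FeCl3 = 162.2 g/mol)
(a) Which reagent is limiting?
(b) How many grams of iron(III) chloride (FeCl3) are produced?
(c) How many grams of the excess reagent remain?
(a) Fe, (b) 214.1 g, (c) 39.72 g

Moles of Fe = 73.72 g ÷ 55.85 g/mol = 1.31996 mol
Moles of Cl2 = 180.1 g ÷ 70.9 g/mol = 2.5402 mol
Moles ÷ coefficient: Fe: 1.31996/2 = 0.66, Cl2: 2.5402/3 = 0.8467
(a) Fe has the smaller value, so Fe is the limiting reagent.
(b) Moles of FeCl3 = 1.31996 mol Fe × (2/2) = 1.31996 mol; mass = 1.31996 mol × 162.2 g/mol = 214.1 g
(c) Cl2 consumed = 1.31996 × (3/2) = 1.97995 mol; remaining = 2.5402 − 1.97995 = 0.560251 mol; mass = 0.560251 mol × 70.9 g/mol = 39.72 g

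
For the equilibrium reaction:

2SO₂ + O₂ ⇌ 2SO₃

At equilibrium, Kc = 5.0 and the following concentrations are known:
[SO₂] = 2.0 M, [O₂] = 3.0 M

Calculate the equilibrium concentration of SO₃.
[SO₃] = 7.7460 M

Kc = ([SO₃]^2) / ([SO₂]^2 × [O₂]) = 5.0
[SO₃]^2 = Kc · (reactant terms)/(other product terms) = 5.0 · 12 / 1 = 60
[SO₃] = (60)^(1/2) = 7.7460 M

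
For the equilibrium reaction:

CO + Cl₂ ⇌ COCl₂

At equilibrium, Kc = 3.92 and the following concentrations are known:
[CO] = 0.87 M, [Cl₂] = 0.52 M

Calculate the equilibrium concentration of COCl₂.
[COCl₂] = 1.7734 M

Kc = ([COCl₂]) / ([CO] × [Cl₂]) = 3.92
[COCl₂]^1 = Kc · (reactant terms)/(other product terms) = 3.92 · 0.4524 / 1 = 1.7734
[COCl₂] = 1.7734 M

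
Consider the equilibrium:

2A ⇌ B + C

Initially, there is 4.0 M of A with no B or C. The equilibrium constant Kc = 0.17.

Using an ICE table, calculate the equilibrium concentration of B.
[B] = 0.904 M

ICE: [A] = 4.0 − 2x, [B] = [C] = x.
Kc = x²/(4.0 − 2x)² = 0.17 ⇒ √Kc = x/(4.0 − 2x).
x = √0.17·4.0/(1 + 2√0.17) = 0.41231·4.0/1.8246 = 0.90388.
[B] = x = 0.904 M.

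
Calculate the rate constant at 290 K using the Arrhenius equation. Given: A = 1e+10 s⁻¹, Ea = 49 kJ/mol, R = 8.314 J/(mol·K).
1.49e+01 s⁻¹

k = A·exp(-Ea/(R·T)) = 1e+10·exp(-49000/(8.314·290)) = 1e+10·exp(-20.3230) = 1e+10·1.4922e-09 = 1.49e+01 s⁻¹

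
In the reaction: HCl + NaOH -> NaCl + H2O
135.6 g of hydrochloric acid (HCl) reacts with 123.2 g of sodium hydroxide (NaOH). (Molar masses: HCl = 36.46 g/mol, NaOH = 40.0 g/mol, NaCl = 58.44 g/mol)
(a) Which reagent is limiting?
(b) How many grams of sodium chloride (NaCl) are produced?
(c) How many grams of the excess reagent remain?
(a) NaOH, (b) 180 g, (c) 23.3 g

Moles of HCl = 135.6 g ÷ 36.46 g/mol = 3.71914 mol
Moles of NaOH = 123.2 g ÷ 40.0 g/mol = 3.08 mol
Moles ÷ coefficient: HCl: 3.71914/1 = 3.719, NaOH: 3.08/1 = 3.08
(a) NaOH has the smaller value, so NaOH is the limiting reagent.
(b) Moles of NaCl = 3.08 mol NaOH × (1/1) = 3.08 mol; mass = 3.08 mol × 58.44 g/mol = 180 g
(c) HCl consumed = 3.08 × (1/1) = 3.08 mol; remaining = 3.71914 − 3.08 = 0.639144 mol; mass = 0.639144 mol × 36.46 g/mol = 23.3 g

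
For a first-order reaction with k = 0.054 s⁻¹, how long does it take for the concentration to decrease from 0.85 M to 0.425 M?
12.84 s

From ln[A] = ln[A]₀ - k·t: t = ln([A]₀/[A])/k = ln(0.85/0.425)/0.054 = ln(2.0000)/0.054 = 0.6931/0.054 = 12.84 s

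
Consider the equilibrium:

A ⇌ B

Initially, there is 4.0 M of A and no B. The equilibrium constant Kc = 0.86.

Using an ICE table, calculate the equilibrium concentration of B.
[B] = 1.849 M

ICE: [A] = 4.0 − x, [B] = x.
Kc = x/(4.0 − x) = 0.86 ⇒ x = 0.86·4.0/(1 + 0.86) = 3.44/1.86 = 1.849.
[B] = x = 1.849 M.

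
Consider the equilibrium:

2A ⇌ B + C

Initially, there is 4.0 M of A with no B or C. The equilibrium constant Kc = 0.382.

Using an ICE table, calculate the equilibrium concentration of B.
[B] = 1.106 M

ICE: [A] = 4.0 − 2x, [B] = [C] = x.
Kc = x²/(4.0 − 2x)² = 0.382 ⇒ √Kc = x/(4.0 − 2x).
x = √0.382·4.0/(1 + 2√0.382) = 0.61806·4.0/2.2361 = 1.1056.
[B] = x = 1.106 M.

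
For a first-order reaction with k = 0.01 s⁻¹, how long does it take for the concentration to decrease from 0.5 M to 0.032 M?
274.89 s

From ln[A] = ln[A]₀ - k·t: t = ln([A]₀/[A])/k = ln(0.5/0.032)/0.01 = ln(15.6250)/0.01 = 2.7489/0.01 = 274.89 s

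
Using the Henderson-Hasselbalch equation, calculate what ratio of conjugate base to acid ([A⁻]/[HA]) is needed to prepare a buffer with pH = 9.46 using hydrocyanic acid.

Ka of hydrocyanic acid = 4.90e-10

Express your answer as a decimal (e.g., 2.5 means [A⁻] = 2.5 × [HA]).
[A⁻]/[HA] = 1.413

pKa = −log(4.90e-10) = 9.3098. pH = pKa + log([A⁻]/[HA]). 9.46 = 9.3098 + log(ratio). log(ratio) = 9.46 − 9.3098 = 0.1502. ratio = 10^(0.1502) = 1.413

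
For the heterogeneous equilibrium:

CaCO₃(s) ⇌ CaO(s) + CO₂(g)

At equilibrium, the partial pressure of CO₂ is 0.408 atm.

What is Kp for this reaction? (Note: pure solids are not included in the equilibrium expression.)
K_p = 0.408

Solids (CaCO₃, CaO) have activity 1 and are excluded.
Kp = P(CO₂) = 0.408.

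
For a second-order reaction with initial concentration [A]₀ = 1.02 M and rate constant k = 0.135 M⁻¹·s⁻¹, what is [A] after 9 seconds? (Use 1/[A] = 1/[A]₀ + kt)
0.4555 M

1/[A] = 1/[A]₀ + k·t = 1/1.02 + (0.135)·(9) = 0.9804 + 1.2150 = 2.1954
[A] = 1/2.1954 = 0.4555 M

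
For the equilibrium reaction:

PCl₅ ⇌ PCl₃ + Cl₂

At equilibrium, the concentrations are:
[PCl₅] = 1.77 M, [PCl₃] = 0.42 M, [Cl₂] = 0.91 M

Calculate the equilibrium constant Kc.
K_c = 0.2159

Kc = ([PCl₃] × [Cl₂]) / ([PCl₅])
   = ((0.42)·(0.91)) / ((1.77))
   = 0.3822 / 1.77 = 0.2159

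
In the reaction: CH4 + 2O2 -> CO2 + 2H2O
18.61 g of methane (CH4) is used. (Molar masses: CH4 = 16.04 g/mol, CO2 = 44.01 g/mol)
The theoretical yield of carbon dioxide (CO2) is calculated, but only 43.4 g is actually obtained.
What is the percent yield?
Moles of CH4 = 18.61 g ÷ 16.04 g/mol = 1.16022 mol
Mole ratio: 1 mol CO2 / 1 mol CH4
Moles of CO2 = 1.16022 × (1/1) = 1.16022 mol
Theoretical yield = 1.16022 mol × 44.01 g/mol = 51.061 g
Actual yield = 43.4 g
Percent yield = (43.4 / 51.061) × 100% = 85.0%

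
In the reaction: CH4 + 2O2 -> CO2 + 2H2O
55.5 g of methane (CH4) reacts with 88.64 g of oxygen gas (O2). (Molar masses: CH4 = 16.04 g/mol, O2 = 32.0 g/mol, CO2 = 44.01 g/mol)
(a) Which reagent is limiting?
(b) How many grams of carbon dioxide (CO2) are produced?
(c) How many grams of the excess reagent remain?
(a) O2, (b) 60.95 g, (c) 33.28 g

Moles of CH4 = 55.5 g ÷ 16.04 g/mol = 3.4601 mol
Moles of O2 = 88.64 g ÷ 32.0 g/mol = 2.77 mol
Moles ÷ coefficient: CH4: 3.4601/1 = 3.46, O2: 2.77/2 = 1.385
(a) O2 has the smaller value, so O2 is the limiting reagent.
(b) Moles of CO2 = 2.77 mol O2 × (1/2) = 1.385 mol; mass = 1.385 mol × 44.01 g/mol = 60.95 g
(c) CH4 consumed = 2.77 × (1/2) = 1.385 mol; remaining = 3.4601 − 1.385 = 2.0751 mol; mass = 2.0751 mol × 16.04 g/mol = 33.28 g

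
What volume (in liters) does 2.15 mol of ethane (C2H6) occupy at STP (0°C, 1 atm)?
At STP, 1 mol of gas occupies 22.4 L
Volume = 2.15 mol × 22.4 L/mol = 48.16 L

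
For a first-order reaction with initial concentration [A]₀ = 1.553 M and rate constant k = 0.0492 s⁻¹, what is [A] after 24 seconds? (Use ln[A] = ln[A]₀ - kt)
0.4768 M

ln[A] = ln[A]₀ - k·t = ln(1.553) - (0.0492)·(24) = 0.4402 - 1.1808 = -0.7406
[A] = e^(-0.7406) = 0.4768 M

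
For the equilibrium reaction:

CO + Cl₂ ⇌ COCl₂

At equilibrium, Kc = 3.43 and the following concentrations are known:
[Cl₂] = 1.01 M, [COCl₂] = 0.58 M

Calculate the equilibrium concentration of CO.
[CO] = 0.1674 M

Kc = ([COCl₂]) / ([CO] × [Cl₂]) = 3.43
[CO]^1 = (product terms)/(Kc · other reactant terms) = 0.58 / (3.43 · 1.01) = 0.16742
[CO] = 0.1674 M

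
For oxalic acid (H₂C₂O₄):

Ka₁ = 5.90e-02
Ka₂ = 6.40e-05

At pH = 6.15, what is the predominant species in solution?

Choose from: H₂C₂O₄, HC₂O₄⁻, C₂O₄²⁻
C₂O₄²⁻

pKa1 = 1.23, pKa2 = 4.19. Each pKa is the crossover between adjacent species; pH = 6.15 lies in the region where C₂O₄²⁻ predominates.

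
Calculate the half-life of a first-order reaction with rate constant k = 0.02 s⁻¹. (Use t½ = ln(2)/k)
34.66 s

t½ = ln(2)/k = 0.6931/0.02 = 34.66 s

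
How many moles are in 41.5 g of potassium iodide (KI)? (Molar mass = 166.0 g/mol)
Moles = 41.5 g ÷ 166.0 g/mol = 0.25 mol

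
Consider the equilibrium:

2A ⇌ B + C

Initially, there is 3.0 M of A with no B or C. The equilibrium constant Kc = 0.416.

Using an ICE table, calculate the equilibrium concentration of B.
[B] = 0.845 M

ICE: [A] = 3.0 − 2x, [B] = [C] = x.
Kc = x²/(3.0 − 2x)² = 0.416 ⇒ √Kc = x/(3.0 − 2x).
x = √0.416·3.0/(1 + 2√0.416) = 0.64498·3.0/2.29 = 0.84497.
[B] = x = 0.845 M.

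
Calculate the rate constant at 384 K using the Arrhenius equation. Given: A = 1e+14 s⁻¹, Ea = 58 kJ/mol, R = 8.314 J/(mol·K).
1.29e+06 s⁻¹

k = A·exp(-Ea/(R·T)) = 1e+14·exp(-58000/(8.314·384)) = 1e+14·exp(-18.1671) = 1e+14·1.2886e-08 = 1.29e+06 s⁻¹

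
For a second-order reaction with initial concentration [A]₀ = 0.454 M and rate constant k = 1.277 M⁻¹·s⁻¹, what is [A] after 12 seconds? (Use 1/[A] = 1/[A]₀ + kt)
0.0571 M

1/[A] = 1/[A]₀ + k·t = 1/0.454 + (1.277)·(12) = 2.2026 + 15.3240 = 17.5266
[A] = 1/17.5266 = 0.0571 M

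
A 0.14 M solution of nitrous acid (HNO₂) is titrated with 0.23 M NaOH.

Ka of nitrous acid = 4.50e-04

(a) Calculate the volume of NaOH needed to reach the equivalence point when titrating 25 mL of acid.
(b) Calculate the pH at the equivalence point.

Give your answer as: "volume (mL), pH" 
V = 15.2 mL, pH = 8.14

(a) At equivalence: moles acid = moles base.
moles acid = 0.14 × 0.025 = 0.0035 mol; V_NaOH = 0.0035/0.23 = 0.01522 L = 15.2 mL.
(b) At equivalence, all acid → conjugate base A⁻ at [A⁻] = 0.0035/0.04022 = 0.08703 M.
Kb = Kw/Ka = 1.0e-14/4.50e-04 = 2.222e-11; [OH⁻] = √(Kb·[A⁻]) = 1.391e-06; pOH = 5.86; pH = 14 − pOH = 8.14.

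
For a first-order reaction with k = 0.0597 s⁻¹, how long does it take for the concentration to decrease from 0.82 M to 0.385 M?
12.66 s

From ln[A] = ln[A]₀ - k·t: t = ln([A]₀/[A])/k = ln(0.82/0.385)/0.0597 = ln(2.1299)/0.0597 = 0.7561/0.0597 = 12.66 s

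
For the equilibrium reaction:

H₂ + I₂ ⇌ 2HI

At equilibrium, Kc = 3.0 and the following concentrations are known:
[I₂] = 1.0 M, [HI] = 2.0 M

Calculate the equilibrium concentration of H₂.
[H₂] = 1.3333 M

Kc = ([HI]^2) / ([H₂] × [I₂]) = 3.0
[H₂]^1 = (product terms)/(Kc · other reactant terms) = 4 / (3.0 · 1) = 1.3333
[H₂] = 1.3333 M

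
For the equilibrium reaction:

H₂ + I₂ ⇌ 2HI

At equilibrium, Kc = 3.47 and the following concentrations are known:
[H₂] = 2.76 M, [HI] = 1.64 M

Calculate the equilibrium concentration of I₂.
[I₂] = 0.2808 M

Kc = ([HI]^2) / ([H₂] × [I₂]) = 3.47
[I₂]^1 = (product terms)/(Kc · other reactant terms) = 2.6896 / (3.47 · 2.76) = 0.28083
[I₂] = 0.2808 M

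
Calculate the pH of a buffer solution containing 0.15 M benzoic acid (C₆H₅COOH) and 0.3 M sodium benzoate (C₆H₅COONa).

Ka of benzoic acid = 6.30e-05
pH = 4.50

pKa = -log(6.30e-05) = 4.20. pH = pKa + log([A⁻]/[HA]) = 4.20 + log(0.3/0.15)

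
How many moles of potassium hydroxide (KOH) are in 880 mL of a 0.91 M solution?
Moles = Molarity × Volume (L)
Moles = 0.91 M × 0.88 L = 0.8008 mol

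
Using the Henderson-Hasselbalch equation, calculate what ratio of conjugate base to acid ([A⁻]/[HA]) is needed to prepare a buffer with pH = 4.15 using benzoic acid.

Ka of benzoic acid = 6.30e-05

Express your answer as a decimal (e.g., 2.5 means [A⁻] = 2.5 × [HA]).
[A⁻]/[HA] = 0.890

pKa = −log(6.30e-05) = 4.2007. pH = pKa + log([A⁻]/[HA]). 4.15 = 4.2007 + log(ratio). log(ratio) = 4.15 − 4.2007 = -0.0507. ratio = 10^(-0.0507) = 0.890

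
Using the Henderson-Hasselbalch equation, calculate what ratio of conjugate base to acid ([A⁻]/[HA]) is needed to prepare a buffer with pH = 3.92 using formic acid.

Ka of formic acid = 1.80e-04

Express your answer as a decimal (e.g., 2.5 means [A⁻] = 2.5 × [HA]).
[A⁻]/[HA] = 1.497

pKa = −log(1.80e-04) = 3.7447. pH = pKa + log([A⁻]/[HA]). 3.92 = 3.7447 + log(ratio). log(ratio) = 3.92 − 3.7447 = 0.1753. ratio = 10^(0.1753) = 1.497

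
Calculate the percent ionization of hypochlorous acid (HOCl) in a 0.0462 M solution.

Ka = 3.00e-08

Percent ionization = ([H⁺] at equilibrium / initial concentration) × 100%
Percent ionization = 0.0805%

Let x = [H⁺]. Ka = x²/(C - x) ⇒ x² + (3.00e-08)x - (3.00e-08)(0.0462) = 0. x = 3.7214e-05. Percent = (3.7214e-05/0.0462) × 100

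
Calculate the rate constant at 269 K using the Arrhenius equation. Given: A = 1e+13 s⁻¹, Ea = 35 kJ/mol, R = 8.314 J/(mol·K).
1.60e+06 s⁻¹

k = A·exp(-Ea/(R·T)) = 1e+13·exp(-35000/(8.314·269)) = 1e+13·exp(-15.6497) = 1e+13·1.5974e-07 = 1.60e+06 s⁻¹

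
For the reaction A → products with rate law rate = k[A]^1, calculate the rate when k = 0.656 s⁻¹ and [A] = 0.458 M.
0.3004 M/s

rate = k·[A]^1 = 0.656·(0.458)^1 = 0.656·0.458 = 0.3004 M/s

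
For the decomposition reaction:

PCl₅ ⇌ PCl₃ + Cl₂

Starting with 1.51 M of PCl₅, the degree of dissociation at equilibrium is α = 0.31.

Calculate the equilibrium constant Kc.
K_c = 0.2103

x = α·[A]₀ = 0.31 × 1.51 = 0.4681 M dissociated.
At eq: [PCl₅] = 1.51 − 0.4681 = 1.042 M; [PCl₃] = [Cl₂] = x = 0.4681 M.
Kc = [PCl₃][Cl₂]/[PCl₅] = (0.4681)²/1.042 = 0.2103.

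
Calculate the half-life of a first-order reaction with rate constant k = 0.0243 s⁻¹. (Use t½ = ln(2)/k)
28.52 s

t½ = ln(2)/k = 0.6931/0.0243 = 28.52 s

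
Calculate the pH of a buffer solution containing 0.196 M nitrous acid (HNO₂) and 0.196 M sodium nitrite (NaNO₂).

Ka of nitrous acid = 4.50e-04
pH = 3.35

pKa = -log(4.50e-04) = 3.35. pH = pKa + log([A⁻]/[HA]) = 3.35 + log(0.196/0.196)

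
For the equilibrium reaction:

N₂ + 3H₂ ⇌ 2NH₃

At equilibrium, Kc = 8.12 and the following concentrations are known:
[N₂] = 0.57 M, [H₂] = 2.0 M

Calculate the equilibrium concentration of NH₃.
[NH₃] = 6.0850 M

Kc = ([NH₃]^2) / ([N₂] × [H₂]^3) = 8.12
[NH₃]^2 = Kc · (reactant terms)/(other product terms) = 8.12 · 4.56 / 1 = 37.027
[NH₃] = (37.027)^(1/2) = 6.0850 M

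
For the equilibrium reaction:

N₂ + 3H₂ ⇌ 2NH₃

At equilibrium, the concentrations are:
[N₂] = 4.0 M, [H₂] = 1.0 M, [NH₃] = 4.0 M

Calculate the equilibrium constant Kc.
K_c = 4.0000

Kc = ([NH₃]^2) / ([N₂] × [H₂]^3)
   = ((4.0)^2) / ((4.0)·(1.0)^3)
   = 16 / 4 = 4.0000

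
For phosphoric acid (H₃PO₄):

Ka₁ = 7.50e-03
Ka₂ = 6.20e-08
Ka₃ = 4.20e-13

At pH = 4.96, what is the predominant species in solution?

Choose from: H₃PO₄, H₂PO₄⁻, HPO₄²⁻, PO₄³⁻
H₂PO₄⁻

pKa1 = 2.12, pKa2 = 7.21, pKa3 = 12.38. Each pKa is the crossover between adjacent species; pH = 4.96 lies in the region where H₂PO₄⁻ predominates.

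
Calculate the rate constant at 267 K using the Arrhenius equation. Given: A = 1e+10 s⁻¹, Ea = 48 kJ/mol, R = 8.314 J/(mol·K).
4.07e+00 s⁻¹

k = A·exp(-Ea/(R·T)) = 1e+10·exp(-48000/(8.314·267)) = 1e+10·exp(-21.6232) = 1e+10·4.0660e-10 = 4.07e+00 s⁻¹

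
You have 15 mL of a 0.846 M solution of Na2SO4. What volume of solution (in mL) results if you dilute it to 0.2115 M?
Using M₁V₁ = M₂V₂:
0.846 × 15 = 0.2115 × V₂
V₂ = (0.846 × 15) / 0.2115 = 60 mL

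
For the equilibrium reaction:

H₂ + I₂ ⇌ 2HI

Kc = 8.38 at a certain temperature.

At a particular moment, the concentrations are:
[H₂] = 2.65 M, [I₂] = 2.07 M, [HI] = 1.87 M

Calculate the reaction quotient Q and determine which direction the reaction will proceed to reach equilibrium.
Q = 0.637, Q < K, reaction proceeds forward (toward products)

Q = ([HI]^2) / ([H₂] × [I₂])
  = ((1.87)^2) / ((2.65)·(2.07)) = 3.4969/5.4855 = 0.6375
Since Q = 0.6375 < Kc = 8.38, the reaction proceeds forward (toward products) to reach equilibrium.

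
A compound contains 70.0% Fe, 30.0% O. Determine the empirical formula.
Moles of Fe = 70.0 g / 55.85 g/mol = 1.253 mol
Moles of O = 30.0 g / 16.0 g/mol = 1.875 mol

Smallest moles = 1.253
Divide all by smallest:
Fe: 1.253 / 1.253 = 1.00
O: 1.875 / 1.253 = 1.50

Empirical formula: Fe2O3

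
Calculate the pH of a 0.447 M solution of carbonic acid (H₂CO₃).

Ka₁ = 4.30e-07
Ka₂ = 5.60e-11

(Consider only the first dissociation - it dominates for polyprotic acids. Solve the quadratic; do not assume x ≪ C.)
pH = 3.36

x² + Ka₁·x − Ka₁·C = 0 with Ka₁ = 4.30e-07, C = 0.447.
x = (−Ka₁ + √(Ka₁² + 4·Ka₁·C))/2 = 4.3820e-04 M, so pH = 3.36.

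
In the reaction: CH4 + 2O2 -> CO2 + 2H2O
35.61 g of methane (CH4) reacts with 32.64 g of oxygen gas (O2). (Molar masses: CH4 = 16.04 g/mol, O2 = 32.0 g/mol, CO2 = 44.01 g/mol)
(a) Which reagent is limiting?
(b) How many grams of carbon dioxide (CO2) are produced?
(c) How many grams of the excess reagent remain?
(a) O2, (b) 22.45 g, (c) 27.43 g

Moles of CH4 = 35.61 g ÷ 16.04 g/mol = 2.22007 mol
Moles of O2 = 32.64 g ÷ 32.0 g/mol = 1.02 mol
Moles ÷ coefficient: CH4: 2.22007/1 = 2.22, O2: 1.02/2 = 0.51
(a) O2 has the smaller value, so O2 is the limiting reagent.
(b) Moles of CO2 = 1.02 mol O2 × (1/2) = 0.51 mol; mass = 0.51 mol × 44.01 g/mol = 22.45 g
(c) CH4 consumed = 1.02 × (1/2) = 0.51 mol; remaining = 2.22007 − 0.51 = 1.71007 mol; mass = 1.71007 mol × 16.04 g/mol = 27.43 g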